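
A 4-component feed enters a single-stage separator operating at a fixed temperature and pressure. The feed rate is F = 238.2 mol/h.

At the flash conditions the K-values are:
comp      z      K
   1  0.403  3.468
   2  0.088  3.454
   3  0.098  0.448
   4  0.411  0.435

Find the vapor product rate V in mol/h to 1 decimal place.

Let ψ = V/F and solve Σ zᵢ(Kᵢ−1)/(1+ψ(Kᵢ−1)) = 0.
g(0) = ΣzᵢKᵢ − 1 = 0.924 and g(1) = 1 − Σzᵢ/Kᵢ = -0.305, so a root lies in (0, 1).
Newton iteration, ψ⁰ = 0.63:
  ψ = 0.630: g = 0.0306, g' = -0.844 → ψ = 0.666
Converged at ψ = 0.666.
Then V = ψ·F = 0.6664·238.2 = 158.7 mol/h and L = F − V = 79.5 mol/h.

V = 158.7 mol/h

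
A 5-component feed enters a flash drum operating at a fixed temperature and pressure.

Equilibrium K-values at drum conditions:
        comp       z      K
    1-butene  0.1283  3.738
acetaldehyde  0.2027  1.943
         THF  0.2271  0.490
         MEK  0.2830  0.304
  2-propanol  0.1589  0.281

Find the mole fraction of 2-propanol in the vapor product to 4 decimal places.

y_2-propanol = 0.0479

Newton iteration, β⁰ = 0.59:
  β = 0.5900: g = -0.44117, g' = -0.9783 → β = 0.1391
  β = 0.1391: g = -0.04627, g' = -0.9833 → β = 0.0920
  β = 0.0920: g = 0.00218, g' = -1.0820 → β = 0.0940
Converged at β = 0.0940.
Compositions from xᵢ = zᵢ/(1+β(Kᵢ−1)), yᵢ = Kᵢxᵢ:
  1-butene: x = 0.1020, y = 0.3814
  acetaldehyde: x = 0.1862, y = 0.3618
  THF: x = 0.2385, y = 0.1169
  MEK: x = 0.3028, y = 0.0921
  2-propanol: x = 0.1704, y = 0.0479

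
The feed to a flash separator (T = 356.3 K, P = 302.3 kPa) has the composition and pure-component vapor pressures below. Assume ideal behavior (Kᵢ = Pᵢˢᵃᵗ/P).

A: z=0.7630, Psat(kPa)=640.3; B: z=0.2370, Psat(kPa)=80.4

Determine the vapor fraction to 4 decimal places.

Raoult's law: Kᵢ = Pᵢˢᵃᵗ/P = Pᵢˢᵃᵗ/302.3.
  K_A = 640.3/302.3 = 2.118095, K_B = 80.4/302.3 = 0.265961
Let ψ = V/F and solve Σ zᵢ(Kᵢ−1)/(1+ψ(Kᵢ−1)) = 0.
Check two-phase: ΣzᵢKᵢ = 1.6791 > 1 and Σzᵢ/Kᵢ = 1.2513 > 1, so g(0) = 0.6791 > 0 and g(1) = -0.2513 < 0.
Binary case is linear: z₁(K₁−1)(1+ψ(K₂−1)) + z₂(K₂−1)(1+ψ(K₁−1)) = 0
⇒ ψ = [z₁(K₁−1)+z₂(K₂−1)] / [−(K₁−1)(K₂−1)] = 0.67914/0.82073 = 0.8275

ψ = 0.8275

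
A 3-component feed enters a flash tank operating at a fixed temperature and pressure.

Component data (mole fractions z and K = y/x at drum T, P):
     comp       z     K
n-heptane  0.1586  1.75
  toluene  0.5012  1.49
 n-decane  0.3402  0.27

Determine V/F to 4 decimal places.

V/F = 0.2848

Newton iteration, V/F⁰ = 0.5:
  V/F = 0.5000: g = -0.10733, g' = -0.5744 → V/F = 0.3132
  V/F = 0.3132: g = -0.01270, g' = -0.4536 → V/F = 0.2852
  V/F = 0.2852: g = -0.00016, g' = -0.4423 → V/F = 0.2848
Converged at V/F = 0.2848.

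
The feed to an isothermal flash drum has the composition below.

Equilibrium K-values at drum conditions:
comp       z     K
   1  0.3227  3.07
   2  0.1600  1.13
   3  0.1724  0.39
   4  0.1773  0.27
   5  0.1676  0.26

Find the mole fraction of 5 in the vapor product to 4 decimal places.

Newton–Raphson from V/F = 0.6:
  V/F = 0.6000: g = -0.30200, g' = -1.0330 → V/F = 0.3077
  V/F = 0.3077: g = -0.02887, g' = -0.9268 → V/F = 0.2765
  V/F = 0.2765: g = 0.00031, g' = -0.9480 → V/F = 0.2768
Converged at V/F = 0.2768.
Compositions from xᵢ = zᵢ/(1+V/F(Kᵢ−1)), yᵢ = Kᵢxᵢ:
  1: x = 0.2051, y = 0.6298
  2: x = 0.1544, y = 0.1745
  3: x = 0.2074, y = 0.0809
  4: x = 0.2222, y = 0.0600
  5: x = 0.2108, y = 0.0548

y_5 = 0.0548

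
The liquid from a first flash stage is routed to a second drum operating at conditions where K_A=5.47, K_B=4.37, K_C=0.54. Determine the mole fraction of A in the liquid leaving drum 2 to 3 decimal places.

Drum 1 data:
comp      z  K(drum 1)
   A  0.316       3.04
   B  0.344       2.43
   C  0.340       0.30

Drum 1:
Newton–Raphson from ψ₁ = 0.66:
  ψ₁ = 0.660: g = 0.0854, g' = -1.001 → ψ₁ = 0.745
  ψ₁ = 0.745: g = -0.0038, g' = -1.100 → ψ₁ = 0.742
Converged at ψ₁ = 0.742.
Drum-1 compositions:
  A: x = 0.126, y = 0.382
  B: x = 0.167, y = 0.406
  C: x = 0.707, y = 0.212
Drum-2 feed = drum-1 liquid: z₂ = (0.1257, 0.1669, 0.7074).
Drum 2:
Iterate (Newton) starting at ψ₂ = 0.5:
  ψ₂ = 0.500: g = -0.0394, g' = -0.755 → ψ₂ = 0.448
  ψ₂ = 0.448: g = 0.0015, g' = -0.817 → ψ₂ = 0.450
Converged at ψ₂ = 0.450.
  A: x = 0.042, y = 0.228
  B: x = 0.066, y = 0.290
  C: x = 0.892, y = 0.482

x_A (drum 2) = 0.042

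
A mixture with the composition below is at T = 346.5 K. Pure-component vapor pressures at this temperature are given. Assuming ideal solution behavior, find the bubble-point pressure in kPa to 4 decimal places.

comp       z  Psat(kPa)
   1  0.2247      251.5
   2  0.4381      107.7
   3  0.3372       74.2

Pbub = 128.7157 kPa

At the bubble point ψ → 0, so ΣzᵢKᵢ = 1 with Kᵢ = Pᵢˢᵃᵗ/P ⇒ P = ΣzᵢPᵢˢᵃᵗ.
P = 0.2247·251.5 + 0.4381·107.7 + 0.3372·74.2 = 128.7157 kPa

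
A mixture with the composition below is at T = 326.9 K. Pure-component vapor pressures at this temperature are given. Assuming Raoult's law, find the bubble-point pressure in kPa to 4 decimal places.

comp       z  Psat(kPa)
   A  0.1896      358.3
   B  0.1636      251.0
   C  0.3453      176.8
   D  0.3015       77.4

At the bubble point ψ → 0, so ΣzᵢKᵢ = 1 with Kᵢ = Pᵢˢᵃᵗ/P ⇒ P = ΣzᵢPᵢˢᵃᵗ.
P = 0.1896·358.3 + 0.1636·251.0 + 0.3453·176.8 + 0.3015·77.4 = 193.3824 kPa

Pbub = 193.3824 kPa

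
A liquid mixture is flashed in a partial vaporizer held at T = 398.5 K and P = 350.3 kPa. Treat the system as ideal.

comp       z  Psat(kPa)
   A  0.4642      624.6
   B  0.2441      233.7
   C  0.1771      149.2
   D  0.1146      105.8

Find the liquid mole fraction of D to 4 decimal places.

Raoult's law: Kᵢ = Pᵢˢᵃᵗ/P = Pᵢˢᵃᵗ/350.3.
  K_A = 624.6/350.3 = 1.783043, K_B = 233.7/350.3 = 0.667142, K_C = 149.2/350.3 = 0.425921, K_D = 105.8/350.3 = 0.302027
Rachford–Rice: g(V/F) = Σ zᵢ(Kᵢ−1)/(1+V/F(Kᵢ−1)) = 0.
Check two-phase: ΣzᵢKᵢ = 1.1006 > 1 and Σzᵢ/Kᵢ = 1.4215 > 1, so g(0) = 0.1006 > 0 and g(1) = -0.4215 < 0.
Newton iteration, V/F⁰ = 0.5:
  V/F = 0.5000: g = -0.10172, g' = -0.4325 → V/F = 0.2648
  V/F = 0.2648: g = -0.00605, g' = -0.3930 → V/F = 0.2494
Converged at V/F = 0.2494.
Compositions from xᵢ = zᵢ/(1+V/F(Kᵢ−1)), yᵢ = Kᵢxᵢ:
  A: x = 0.3884, y = 0.6925
  B: x = 0.2662, y = 0.1776
  C: x = 0.2067, y = 0.0880
  D: x = 0.1388, y = 0.0419

x_D = 0.1388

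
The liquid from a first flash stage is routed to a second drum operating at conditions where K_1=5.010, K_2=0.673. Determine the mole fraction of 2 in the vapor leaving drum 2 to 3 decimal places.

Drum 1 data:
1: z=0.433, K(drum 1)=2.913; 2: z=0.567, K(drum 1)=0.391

y_2 (drum 2) = 0.622

Drum 1:
Newton–Raphson from ψ₁ = 0.37:
  ψ₁ = 0.370: g = 0.0393, g' = -0.894 → ψ₁ = 0.414
  ψ₁ = 0.414: g = 0.0006, g' = -0.869 → ψ₁ = 0.415
Converged at ψ₁ = 0.415.
Drum-1 compositions:
  1: x = 0.241, y = 0.703
  2: x = 0.759, y = 0.297
Drum-2 feed = drum-1 liquid: z₂ = (0.2415, 0.7585).
Drum 2:
Binary case is linear: z₁(K₁−1)(1+ψ₂(K₂−1)) + z₂(K₂−1)(1+ψ₂(K₁−1)) = 0
⇒ ψ₂ = [z₁(K₁−1)+z₂(K₂−1)] / [−(K₁−1)(K₂−1)] = 0.7203/1.3113 = 0.549
  1: x = 0.075, y = 0.378
  2: x = 0.925, y = 0.622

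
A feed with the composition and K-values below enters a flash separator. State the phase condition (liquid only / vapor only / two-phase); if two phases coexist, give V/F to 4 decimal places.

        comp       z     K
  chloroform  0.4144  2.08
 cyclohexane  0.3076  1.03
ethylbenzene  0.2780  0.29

two-phase, V/F = 0.4883

ΣzᵢKᵢ = 1.2594; Σzᵢ/Kᵢ = 1.4565.
Both exceed 1, so a two-phase solution exists.
Newton–Raphson from ψ = 0.5:
  ψ = 0.5000: g = -0.00631, g' = -0.5409 → ψ = 0.4883
Converged at ψ = 0.4883.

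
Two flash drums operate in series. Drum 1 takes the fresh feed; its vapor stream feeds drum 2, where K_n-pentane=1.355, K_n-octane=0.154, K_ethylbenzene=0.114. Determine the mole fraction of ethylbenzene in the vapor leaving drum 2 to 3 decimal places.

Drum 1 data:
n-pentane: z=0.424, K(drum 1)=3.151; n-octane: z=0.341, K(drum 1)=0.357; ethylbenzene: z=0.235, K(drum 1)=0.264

Drum 1:
Newton iteration, ψ₁⁰ = 0.46:
  ψ₁ = 0.460: g = -0.1144, g' = -1.071 → ψ₁ = 0.353
  ψ₁ = 0.353: g = 0.0009, g' = -1.102 → ψ₁ = 0.354
Converged at ψ₁ = 0.354.
Drum-1 compositions:
  n-pentane: x = 0.241, y = 0.758
  n-octane: x = 0.441, y = 0.158
  ethylbenzene: x = 0.318, y = 0.084
Drum-2 feed = drum-1 vapor: z₂ = (0.7585, 0.1576, 0.0839).
Drum 2:
Material balance + equilibrium reduce to Σ zᵢ(Kᵢ−1)/(1+ψ₂(Kᵢ−1)) = 0.
g(0) = ΣzᵢKᵢ − 1 = 0.062 and g(1) = 1 − Σzᵢ/Kᵢ = -1.319, so a root lies in (0, 1).
Newton iteration, ψ₂⁰ = 0.5:
  ψ₂ = 0.500: g = -0.1359, g' = -0.620 → ψ₂ = 0.281
  ψ₂ = 0.281: g = -0.0290, g' = -0.390 → ψ₂ = 0.206
  ψ₂ = 0.206: g = -0.0017, g' = -0.347 → ψ₂ = 0.202
Converged at ψ₂ = 0.202.
  n-pentane: x = 0.708, y = 0.959
  n-octane: x = 0.190, y = 0.029
  ethylbenzene: x = 0.102, y = 0.012

y_ethylbenzene (drum 2) = 0.012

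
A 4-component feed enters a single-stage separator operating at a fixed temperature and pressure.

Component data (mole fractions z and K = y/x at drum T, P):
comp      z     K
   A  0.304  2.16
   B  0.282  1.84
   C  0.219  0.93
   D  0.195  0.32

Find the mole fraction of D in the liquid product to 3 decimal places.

x_D = 0.446

Newton–Raphson from ψ = 0.5:
  ψ = 0.500: g = 0.1732, g' = -0.471 → ψ = 0.868
  ψ = 0.868: g = -0.0272, g' = -0.706 → ψ = 0.829
  ψ = 0.829: g = -0.0011, g' = -0.651 → ψ = 0.828
Converged at ψ = 0.828.
Compositions from xᵢ = zᵢ/(1+ψ(Kᵢ−1)), yᵢ = Kᵢxᵢ:
  A: x = 0.155, y = 0.335
  B: x = 0.166, y = 0.306
  C: x = 0.232, y = 0.216
  D: x = 0.446, y = 0.143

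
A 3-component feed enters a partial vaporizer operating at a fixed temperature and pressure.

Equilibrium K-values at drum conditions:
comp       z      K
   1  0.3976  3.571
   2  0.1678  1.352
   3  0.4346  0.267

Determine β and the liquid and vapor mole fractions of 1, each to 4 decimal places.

β = 0.4951, x_1 = 0.1749, y_1 = 0.6247

Newton iteration, β⁰ = 0.4:
  β = 0.4000: g = 0.10502, g' = -1.1222 → β = 0.4936
  β = 0.4936: g = 0.00168, g' = -1.0989 → β = 0.4951
Converged at β = 0.4951.
Compositions from xᵢ = zᵢ/(1+β(Kᵢ−1)), yᵢ = Kᵢxᵢ:
  1: x = 0.1749, y = 0.6247
  2: x = 0.1429, y = 0.1932
  3: x = 0.6822, y = 0.1821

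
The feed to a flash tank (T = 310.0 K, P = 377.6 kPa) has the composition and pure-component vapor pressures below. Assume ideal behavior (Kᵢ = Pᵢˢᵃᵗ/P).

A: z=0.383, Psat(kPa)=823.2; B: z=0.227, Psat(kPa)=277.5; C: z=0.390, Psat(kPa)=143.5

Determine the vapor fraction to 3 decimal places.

ψ = 0.247

Raoult's law: Kᵢ = Pᵢˢᵃᵗ/P = Pᵢˢᵃᵗ/377.6.
  K_A = 823.2/377.6 = 2.18008, K_B = 277.5/377.6 = 0.73490, K_C = 143.5/377.6 = 0.38003
Iterate (Newton) starting at ψ = 0.57:
  ψ = 0.570: g = -0.1746, g' = -0.571 → ψ = 0.264
  ψ = 0.264: g = -0.0094, g' = -0.543 → ψ = 0.247
Converged at ψ = 0.247.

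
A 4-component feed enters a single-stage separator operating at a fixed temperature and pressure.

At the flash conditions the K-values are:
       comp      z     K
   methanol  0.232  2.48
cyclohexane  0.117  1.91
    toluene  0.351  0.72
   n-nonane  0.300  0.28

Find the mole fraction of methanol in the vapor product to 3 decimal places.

Newton iteration, V/F⁰ = 0.5:
  V/F = 0.500: g = -0.1813, g' = -0.631 → V/F = 0.213
  V/F = 0.213: g = -0.0091, g' = -0.610 → V/F = 0.198
Converged at V/F = 0.198.
Compositions from xᵢ = zᵢ/(1+V/F(Kᵢ−1)), yᵢ = Kᵢxᵢ:
  methanol: x = 0.179, y = 0.445
  cyclohexane: x = 0.099, y = 0.189
  toluene: x = 0.372, y = 0.268
  n-nonane: x = 0.350, y = 0.098

y_methanol = 0.445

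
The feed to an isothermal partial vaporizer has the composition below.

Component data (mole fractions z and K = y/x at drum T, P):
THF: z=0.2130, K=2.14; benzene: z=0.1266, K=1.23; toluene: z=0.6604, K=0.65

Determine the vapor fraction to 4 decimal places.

ψ = 0.1221

Material balance + equilibrium reduce to Σ zᵢ(Kᵢ−1)/(1+ψ(Kᵢ−1)) = 0.
g(0) = ΣzᵢKᵢ − 1 = 0.0408 and g(1) = 1 − Σzᵢ/Kᵢ = -0.2185, so a root lies in (0, 1).
Iterate (Newton) starting at ψ = 0.5:
  ψ = 0.5000: g = -0.09939, g' = -0.2365 → ψ = 0.0798
  ψ = 0.0798: g = 0.01338, g' = -0.3246 → ψ = 0.1210
  ψ = 0.1210: g = 0.00034, g' = -0.3083 → ψ = 0.1221
Converged at ψ = 0.1221.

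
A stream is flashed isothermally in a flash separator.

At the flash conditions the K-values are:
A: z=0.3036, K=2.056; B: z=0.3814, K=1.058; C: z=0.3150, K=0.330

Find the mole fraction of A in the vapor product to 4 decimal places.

Iterate (Newton) starting at V/F = 0.5:
  V/F = 0.5000: g = -0.08605, g' = -0.4660 → V/F = 0.3153
  V/F = 0.3153: g = -0.00534, g' = -0.4191 → V/F = 0.3026
Converged at V/F = 0.3026.
Compositions from xᵢ = zᵢ/(1+V/F(Kᵢ−1)), yᵢ = Kᵢxᵢ:
  A: x = 0.2301, y = 0.4731
  B: x = 0.3748, y = 0.3966
  C: x = 0.3951, y = 0.1304

y_A = 0.4731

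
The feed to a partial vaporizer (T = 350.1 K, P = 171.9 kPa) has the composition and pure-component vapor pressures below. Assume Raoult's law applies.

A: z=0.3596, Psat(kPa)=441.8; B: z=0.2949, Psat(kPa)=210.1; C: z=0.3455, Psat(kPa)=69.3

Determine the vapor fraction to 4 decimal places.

ψ = 0.6496

Raoult's law: Kᵢ = Pᵢˢᵃᵗ/P = Pᵢˢᵃᵗ/171.9.
  K_A = 441.8/171.9 = 2.570099, K_B = 210.1/171.9 = 1.222222, K_C = 69.3/171.9 = 0.403141
Material balance + equilibrium reduce to Σ zᵢ(Kᵢ−1)/(1+ψ(Kᵢ−1)) = 0.
Check two-phase: ΣzᵢKᵢ = 1.4239 > 1 and Σzᵢ/Kᵢ = 1.2382 > 1, so g(0) = 0.4239 > 0 and g(1) = -0.2382 < 0.
Iterate (Newton) starting at ψ = 0.5:
  ψ = 0.5000: g = 0.08135, g' = -0.5401 → ψ = 0.6506
  ψ = 0.6506: g = -0.00058, g' = -0.5570 → ψ = 0.6496
Converged at ψ = 0.6496.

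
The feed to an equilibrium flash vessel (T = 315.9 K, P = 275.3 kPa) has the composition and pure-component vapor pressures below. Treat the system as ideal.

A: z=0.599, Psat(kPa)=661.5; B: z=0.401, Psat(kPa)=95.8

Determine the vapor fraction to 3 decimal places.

ψ = 0.633

Raoult's law: Kᵢ = Pᵢˢᵃᵗ/P = Pᵢˢᵃᵗ/275.3.
  K_A = 661.5/275.3 = 2.40283, K_B = 95.8/275.3 = 0.34798
Let ψ = V/F and solve Σ zᵢ(Kᵢ−1)/(1+ψ(Kᵢ−1)) = 0.
Check two-phase: ΣzᵢKᵢ = 1.579 > 1 and Σzᵢ/Kᵢ = 1.402 > 1, so g(0) = 0.579 > 0 and g(1) = -0.402 < 0.
Newton iteration, ψ⁰ = 0.33:
  ψ = 0.330: g = 0.2413, g' = -0.828 → ψ = 0.622
  ψ = 0.622: g = 0.0093, g' = -0.818 → ψ = 0.633
Converged at ψ = 0.633.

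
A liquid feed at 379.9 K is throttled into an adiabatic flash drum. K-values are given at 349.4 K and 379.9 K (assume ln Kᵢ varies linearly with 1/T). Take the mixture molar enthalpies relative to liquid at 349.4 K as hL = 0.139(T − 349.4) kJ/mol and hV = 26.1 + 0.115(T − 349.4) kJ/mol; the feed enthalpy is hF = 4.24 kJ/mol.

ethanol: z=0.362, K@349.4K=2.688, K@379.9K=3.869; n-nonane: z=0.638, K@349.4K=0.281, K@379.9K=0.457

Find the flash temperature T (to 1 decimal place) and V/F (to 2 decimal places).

Adiabatic flash: solve Rachford–Rice at each trial T, then check hF = ψ·hV(T) + (1−ψ)·hL(T).
  T = 349.4 K: K = (2.688, 0.281), RR gives ψ = 0.126, H_out = 3.276 kJ/mol
  T = 379.9 K: K = (3.869, 0.457), RR gives ψ = 0.444, H_out = 15.510 kJ/mol
  T = 364.6 K: K = (3.248, 0.362), RR gives ψ = 0.283, H_out = 9.404 kJ/mol
  T = 357.0 K: K = (2.961, 0.320), RR gives ψ = 0.207, H_out = 6.413 kJ/mol
  T = 353.2 K: K = (2.822, 0.300), RR gives ψ = 0.167, H_out = 4.872 kJ/mol
  T = 351.3 K: K = (2.755, 0.290), RR gives ψ = 0.147, H_out = 4.082 kJ/mol
Linear interpolation between T = 351.3 (H_out = 4.082) and T = 353.2 (H_out = 4.872) on hF = 4.24 gives T ≈ 351.7 K, at which ψ = 0.15.

T = 351.7 K, V/F = 0.15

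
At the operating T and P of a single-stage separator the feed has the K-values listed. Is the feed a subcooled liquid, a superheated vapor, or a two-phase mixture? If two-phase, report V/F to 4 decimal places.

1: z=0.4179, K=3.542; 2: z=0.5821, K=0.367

ΣzᵢKᵢ = 1.6938; Σzᵢ/Kᵢ = 1.7041.
Both exceed 1, so a two-phase solution exists.
Rachford–Rice: g(ψ) = Σ zᵢ(Kᵢ−1)/(1+ψ(Kᵢ−1)) = 0.
Binary case is linear: z₁(K₁−1)(1+ψ(K₂−1)) + z₂(K₂−1)(1+ψ(K₁−1)) = 0
⇒ ψ = [z₁(K₁−1)+z₂(K₂−1)] / [−(K₁−1)(K₂−1)] = 0.69383/1.60909 = 0.4312

two-phase, V/F = 0.4312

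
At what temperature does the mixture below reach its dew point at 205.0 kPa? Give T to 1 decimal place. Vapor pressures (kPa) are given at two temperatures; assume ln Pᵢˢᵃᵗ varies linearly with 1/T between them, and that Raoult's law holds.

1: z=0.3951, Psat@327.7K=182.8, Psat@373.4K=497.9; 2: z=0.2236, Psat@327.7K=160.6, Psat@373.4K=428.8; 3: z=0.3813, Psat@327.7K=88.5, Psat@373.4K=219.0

T = 349.3 K

Dew-point temperature: Σzᵢ·P/Pᵢˢᵃᵗ(T) = 1. Interpolate ln Pᵢˢᵃᵗ = aᵢ + bᵢ/T.
  T = 327.7 K: ΣzᵢP/Pᵢˢᵃᵗ = 1.6117
  T = 373.4 K: ΣzᵢP/Pᵢˢᵃᵗ = 0.6265
  T = 350.5 K: ΣzᵢP/Pᵢˢᵃᵗ = 0.9752
  T = 339.1 K: ΣzᵢP/Pᵢˢᵃᵗ = 1.2430
  T = 344.8 K: ΣzᵢP/Pᵢˢᵃᵗ = 1.0988
  T = 347.6 K: ΣzᵢP/Pᵢˢᵃᵗ = 1.0357
Interpolating between 347.6 K and 350.5 K gives T ≈ 349.3 K.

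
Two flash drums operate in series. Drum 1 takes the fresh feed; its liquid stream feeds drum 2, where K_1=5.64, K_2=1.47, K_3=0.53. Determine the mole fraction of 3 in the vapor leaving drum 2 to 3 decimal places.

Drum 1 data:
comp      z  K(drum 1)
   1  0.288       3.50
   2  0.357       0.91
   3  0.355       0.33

y_3 (drum 2) = 0.356

Drum 1:
Rachford–Rice: g(ψ₁) = Σ zᵢ(Kᵢ−1)/(1+ψ₁(Kᵢ−1)) = 0.
Check two-phase: ΣzᵢKᵢ = 1.450 > 1 and Σzᵢ/Kᵢ = 1.550 > 1, so g(0) = 0.450 > 0 and g(1) = -0.550 < 0.
Iterate (Newton) starting at ψ₁ = 0.5:
  ψ₁ = 0.500: g = -0.0713, g' = -0.719 → ψ₁ = 0.401
  ψ₁ = 0.401: g = 0.0011, g' = -0.750 → ψ₁ = 0.402
Converged at ψ₁ = 0.402.
Drum-1 compositions:
  1: x = 0.144, y = 0.503
  2: x = 0.370, y = 0.337
  3: x = 0.486, y = 0.160
Drum-2 feed = drum-1 liquid: z₂ = (0.1436, 0.3704, 0.4860).
Drum 2:
Rachford–Rice: g(ψ₂) = Σ zᵢ(Kᵢ−1)/(1+ψ₂(Kᵢ−1)) = 0.
Feasibility: ΣzᵢKᵢ = 1.612, Σzᵢ/Kᵢ = 1.194 — both > 1, two phases present.
Newton iteration, ψ₂⁰ = 0.5:
  ψ₂ = 0.500: g = 0.0430, g' = -0.518 → ψ₂ = 0.583
  ψ₂ = 0.583: g = 0.0017, g' = -0.479 → ψ₂ = 0.587
Converged at ψ₂ = 0.587.
  1: x = 0.039, y = 0.218
  2: x = 0.290, y = 0.427
  3: x = 0.671, y = 0.356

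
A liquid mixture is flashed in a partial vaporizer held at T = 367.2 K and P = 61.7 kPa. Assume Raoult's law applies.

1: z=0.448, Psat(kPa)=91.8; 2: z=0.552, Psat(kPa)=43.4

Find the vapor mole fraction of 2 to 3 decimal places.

Raoult's law: Kᵢ = Pᵢˢᵃᵗ/P = Pᵢˢᵃᵗ/61.7.
  K_1 = 91.8/61.7 = 1.48784, K_2 = 43.4/61.7 = 0.70340
Material balance + equilibrium reduce to Σ zᵢ(Kᵢ−1)/(1+ψ(Kᵢ−1)) = 0.
Feasibility: ΣzᵢKᵢ = 1.055, Σzᵢ/Kᵢ = 1.086 — both > 1, two phases present.
Binary case is linear: z₁(K₁−1)(1+ψ(K₂−1)) + z₂(K₂−1)(1+ψ(K₁−1)) = 0
⇒ ψ = [z₁(K₁−1)+z₂(K₂−1)] / [−(K₁−1)(K₂−1)] = 0.0548/0.1447 = 0.379
Compositions from xᵢ = zᵢ/(1+ψ(Kᵢ−1)), yᵢ = Kᵢxᵢ:
  1: x = 0.378, y = 0.563
  2: x = 0.622, y = 0.437

y_2 = 0.437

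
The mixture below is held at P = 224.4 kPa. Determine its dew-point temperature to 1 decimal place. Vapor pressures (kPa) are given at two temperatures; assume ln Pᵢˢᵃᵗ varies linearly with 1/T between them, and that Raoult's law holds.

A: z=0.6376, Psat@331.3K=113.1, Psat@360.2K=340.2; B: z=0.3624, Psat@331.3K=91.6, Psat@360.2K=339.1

Dew-point temperature: Σzᵢ·P/Pᵢˢᵃᵗ(T) = 1. Interpolate ln Pᵢˢᵃᵗ = aᵢ + bᵢ/T.
  T = 331.3 K: ΣzᵢP/Pᵢˢᵃᵗ = 2.1529
  T = 360.2 K: ΣzᵢP/Pᵢˢᵃᵗ = 0.6604
  T = 345.8 K: ΣzᵢP/Pᵢˢᵃᵗ = 1.1594
  T = 353.0 K: ΣzᵢP/Pᵢˢᵃᵗ = 0.8698
  T = 349.4 K: ΣzᵢP/Pᵢˢᵃᵗ = 1.0026
  T = 351.2 K: ΣzᵢP/Pᵢˢᵃᵗ = 0.9335
Interpolating between 349.4 K and 351.2 K gives T ≈ 349.5 K.

T = 349.5 K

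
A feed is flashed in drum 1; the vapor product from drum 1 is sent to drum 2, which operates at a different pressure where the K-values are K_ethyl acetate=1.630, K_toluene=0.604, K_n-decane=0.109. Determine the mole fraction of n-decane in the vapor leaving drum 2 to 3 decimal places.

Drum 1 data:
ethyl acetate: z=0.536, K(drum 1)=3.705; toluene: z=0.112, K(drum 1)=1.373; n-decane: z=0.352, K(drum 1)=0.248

Drum 1:
Newton iteration, ψ₁⁰ = 0.5:
  ψ₁ = 0.500: g = 0.2273, g' = -1.231 → ψ₁ = 0.685
  ψ₁ = 0.685: g = -0.0040, g' = -1.338 → ψ₁ = 0.682
Converged at ψ₁ = 0.682.
Drum-1 compositions:
  ethyl acetate: x = 0.188, y = 0.698
  toluene: x = 0.089, y = 0.123
  n-decane: x = 0.722, y = 0.179
Drum-2 feed = drum-1 vapor: z₂ = (0.6983, 0.1226, 0.1791).
Drum 2:
Let ψ₂ = V/F and solve Σ zᵢ(Kᵢ−1)/(1+ψ₂(Kᵢ−1)) = 0.
g(0) = ΣzᵢKᵢ − 1 = 0.232 and g(1) = 1 − Σzᵢ/Kᵢ = -1.275, so a root lies in (0, 1).
Iterate (Newton) starting at ψ₂ = 0.5:
  ψ₂ = 0.500: g = -0.0138, g' = -0.653 → ψ₂ = 0.479
  ψ₂ = 0.479: g = -0.0003, g' = -0.625 → ψ₂ = 0.478
Converged at ψ₂ = 0.478.
  ethyl acetate: x = 0.537, y = 0.875
  toluene: x = 0.151, y = 0.091
  n-decane: x = 0.312, y = 0.034

y_n-decane (drum 2) = 0.034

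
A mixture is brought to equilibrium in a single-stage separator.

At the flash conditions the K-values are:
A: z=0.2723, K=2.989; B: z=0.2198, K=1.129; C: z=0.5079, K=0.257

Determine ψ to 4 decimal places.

Material balance + equilibrium reduce to Σ zᵢ(Kᵢ−1)/(1+ψ(Kᵢ−1)) = 0.
Feasibility: ΣzᵢKᵢ = 1.1926, Σzᵢ/Kᵢ = 2.2621 — both > 1, two phases present.
Iterate (Newton) starting at ψ = 0.5:
  ψ = 0.5000: g = -0.30224, g' = -0.9838 → ψ = 0.1928
  ψ = 0.1928: g = -0.02131, g' = -0.9483 → ψ = 0.1703
  ψ = 0.1703: g = 0.00026, g' = -0.9721 → ψ = 0.1706
Converged at ψ = 0.1706.

ψ = 0.1706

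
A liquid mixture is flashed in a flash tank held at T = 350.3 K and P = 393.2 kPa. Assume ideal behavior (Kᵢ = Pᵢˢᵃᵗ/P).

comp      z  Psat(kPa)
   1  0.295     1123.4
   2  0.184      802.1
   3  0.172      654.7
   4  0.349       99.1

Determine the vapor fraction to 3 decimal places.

ψ = 0.585

Raoult's law: Kᵢ = Pᵢˢᵃᵗ/P = Pᵢˢᵃᵗ/393.2.
  K_1 = 1123.4/393.2 = 2.85707, K_2 = 802.1/393.2 = 2.03993, K_3 = 654.7/393.2 = 1.66506, K_4 = 99.1/393.2 = 0.25203
Material balance + equilibrium reduce to Σ zᵢ(Kᵢ−1)/(1+ψ(Kᵢ−1)) = 0.
g(0) = ΣzᵢKᵢ − 1 = 0.593 and g(1) = 1 − Σzᵢ/Kᵢ = -0.681, so a root lies in (0, 1).
Iterate (Newton) starting at ψ = 0.45:
  ψ = 0.450: g = 0.1233, g' = -0.883 → ψ = 0.590
  ψ = 0.590: g = -0.0048, g' = -0.972 → ψ = 0.585
Converged at ψ = 0.585.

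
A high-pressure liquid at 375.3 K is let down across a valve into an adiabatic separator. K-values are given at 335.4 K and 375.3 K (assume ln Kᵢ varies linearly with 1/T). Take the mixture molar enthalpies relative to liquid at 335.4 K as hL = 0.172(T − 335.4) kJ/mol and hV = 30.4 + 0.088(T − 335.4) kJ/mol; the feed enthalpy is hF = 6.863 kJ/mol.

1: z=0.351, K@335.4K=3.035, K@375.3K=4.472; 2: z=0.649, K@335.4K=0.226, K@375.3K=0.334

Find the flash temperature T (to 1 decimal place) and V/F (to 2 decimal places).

Adiabatic flash: solve Rachford–Rice at each trial T, then check hF = ψ·hV(T) + (1−ψ)·hL(T).
  T = 335.4 K: K = (3.035, 0.226), RR gives ψ = 0.135, H_out = 4.091 kJ/mol
  T = 375.3 K: K = (4.472, 0.334), RR gives ψ = 0.340, H_out = 16.062 kJ/mol
  T = 355.4 K: K = (3.726, 0.278), RR gives ψ = 0.248, H_out = 10.563 kJ/mol
  T = 345.4 K: K = (3.373, 0.251), RR gives ψ = 0.195, H_out = 7.494 kJ/mol
  T = 340.4 K: K = (3.202, 0.239), RR gives ψ = 0.166, H_out = 5.843 kJ/mol
  T = 342.9 K: K = (3.287, 0.245), RR gives ψ = 0.181, H_out = 6.680 kJ/mol
  T = 344.1 K: K = (3.328, 0.248), RR gives ψ = 0.188, H_out = 7.074 kJ/mol
Linear interpolation between T = 342.9 (H_out = 6.680) and T = 344.1 (H_out = 7.074) on hF = 6.863 gives T ≈ 343.5 K, at which ψ = 0.18.

T = 343.5 K, V/F = 0.18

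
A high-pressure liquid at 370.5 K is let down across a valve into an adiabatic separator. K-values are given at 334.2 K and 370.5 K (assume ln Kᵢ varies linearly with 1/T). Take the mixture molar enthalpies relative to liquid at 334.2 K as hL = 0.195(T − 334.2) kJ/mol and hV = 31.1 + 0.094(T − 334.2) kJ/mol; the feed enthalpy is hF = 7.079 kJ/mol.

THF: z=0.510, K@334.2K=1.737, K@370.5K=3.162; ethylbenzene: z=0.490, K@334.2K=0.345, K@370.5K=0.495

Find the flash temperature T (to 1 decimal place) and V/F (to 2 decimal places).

Adiabatic flash: solve Rachford–Rice at each trial T, then check hF = ψ·hV(T) + (1−ψ)·hL(T).
  T = 334.2 K: K = (1.737, 0.345), RR gives ψ = 0.114, H_out = 3.538 kJ/mol
  T = 370.5 K: K = (3.162, 0.495), RR gives ψ = 0.783, H_out = 28.566 kJ/mol
  T = 352.4 K: K = (2.382, 0.417), RR gives ψ = 0.521, H_out = 18.786 kJ/mol
  T = 343.3 K: K = (2.043, 0.380), RR gives ψ = 0.353, H_out = 12.432 kJ/mol
  T = 338.8 K: K = (1.887, 0.363), RR gives ψ = 0.248, H_out = 8.496 kJ/mol
  T = 336.5 K: K = (1.811, 0.354), RR gives ψ = 0.185, H_out = 6.163 kJ/mol
Linear interpolation between T = 336.5 (H_out = 6.163) and T = 338.8 (H_out = 8.496) on hF = 7.079 gives T ≈ 337.4 K, at which ψ = 0.21.

T = 337.4 K, V/F = 0.21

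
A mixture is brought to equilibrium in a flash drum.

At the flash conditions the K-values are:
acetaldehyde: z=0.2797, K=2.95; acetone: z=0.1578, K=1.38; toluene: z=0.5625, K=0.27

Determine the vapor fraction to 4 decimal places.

Rachford–Rice: g(ψ) = Σ zᵢ(Kᵢ−1)/(1+ψ(Kᵢ−1)) = 0.
Check two-phase: ΣzᵢKᵢ = 1.1948 > 1 and Σzᵢ/Kᵢ = 2.2925 > 1, so g(0) = 0.1948 > 0 and g(1) = -1.2925 < 0.
Iterate (Newton) starting at ψ = 0.5:
  ψ = 0.5000: g = -0.32010, g' = -1.0322 → ψ = 0.1899
  ψ = 0.1899: g = -0.02272, g' = -0.9903 → ψ = 0.1669
  ψ = 0.1669: g = 0.00027, g' = -1.0142 → ψ = 0.1672
Converged at ψ = 0.1672.

ψ = 0.1672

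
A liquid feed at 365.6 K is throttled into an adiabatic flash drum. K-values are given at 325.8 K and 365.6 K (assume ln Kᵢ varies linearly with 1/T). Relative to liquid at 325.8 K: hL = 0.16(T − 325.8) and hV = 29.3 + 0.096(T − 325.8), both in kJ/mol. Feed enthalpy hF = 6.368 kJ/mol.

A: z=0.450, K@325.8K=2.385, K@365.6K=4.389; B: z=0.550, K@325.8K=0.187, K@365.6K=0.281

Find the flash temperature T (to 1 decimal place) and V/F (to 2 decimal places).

Adiabatic flash: solve Rachford–Rice at each trial T, then check hF = ψ·hV(T) + (1−ψ)·hL(T).
  T = 325.8 K: K = (2.385, 0.187), RR gives ψ = 0.156, H_out = 4.582 kJ/mol
  T = 365.6 K: K = (4.389, 0.281), RR gives ψ = 0.464, H_out = 18.770 kJ/mol
  T = 345.7 K: K = (3.293, 0.232), RR gives ψ = 0.346, H_out = 12.881 kJ/mol
  T = 335.8 K: K = (2.818, 0.209), RR gives ψ = 0.266, H_out = 9.235 kJ/mol
  T = 330.8 K: K = (2.596, 0.198), RR gives ψ = 0.216, H_out = 7.070 kJ/mol
  T = 328.3 K: K = (2.489, 0.192), RR gives ψ = 0.188, H_out = 5.873 kJ/mol
  T = 329.6 K: K = (2.544, 0.195), RR gives ψ = 0.203, H_out = 6.506 kJ/mol
Linear interpolation between T = 328.3 (H_out = 5.873) and T = 329.6 (H_out = 6.506) on hF = 6.368 gives T ≈ 329.3 K, at which ψ = 0.20.

T = 329.3 K, V/F = 0.20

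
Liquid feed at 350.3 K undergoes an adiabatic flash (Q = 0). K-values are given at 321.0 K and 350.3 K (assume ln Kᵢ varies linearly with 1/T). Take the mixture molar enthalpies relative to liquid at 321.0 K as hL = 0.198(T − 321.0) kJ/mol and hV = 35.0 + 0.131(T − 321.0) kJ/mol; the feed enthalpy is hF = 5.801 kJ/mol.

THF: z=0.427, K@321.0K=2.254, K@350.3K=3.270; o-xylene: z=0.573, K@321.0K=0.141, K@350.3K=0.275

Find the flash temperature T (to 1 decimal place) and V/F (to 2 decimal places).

Adiabatic flash: solve Rachford–Rice at each trial T, then check hF = ψ·hV(T) + (1−ψ)·hL(T).
  T = 321.0 K: K = (2.254, 0.141), RR gives ψ = 0.040, H_out = 1.405 kJ/mol
  T = 350.3 K: K = (3.270, 0.275), RR gives ψ = 0.337, H_out = 16.920 kJ/mol
  T = 335.6 K: K = (2.735, 0.200), RR gives ψ = 0.203, H_out = 9.806 kJ/mol
  T = 328.3 K: K = (2.488, 0.168), RR gives ψ = 0.128, H_out = 5.879 kJ/mol
  T = 324.6 K: K = (2.368, 0.154), RR gives ψ = 0.086, H_out = 3.699 kJ/mol
  T = 326.5 K: K = (2.429, 0.161), RR gives ψ = 0.108, H_out = 4.838 kJ/mol
Linear interpolation between T = 326.5 (H_out = 4.838) and T = 328.3 (H_out = 5.879) on hF = 5.801 gives T ≈ 328.2 K, at which ψ = 0.13.

T = 328.2 K, V/F = 0.13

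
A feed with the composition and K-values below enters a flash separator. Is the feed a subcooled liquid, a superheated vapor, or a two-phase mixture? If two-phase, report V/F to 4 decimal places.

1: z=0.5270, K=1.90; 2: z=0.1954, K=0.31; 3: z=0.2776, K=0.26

two-phase, V/F = 0.2069

ΣzᵢKᵢ = 1.1341; Σzᵢ/Kᵢ = 1.9754.
Both exceed 1, so a two-phase solution exists.
Let ψ = V/F and solve Σ zᵢ(Kᵢ−1)/(1+ψ(Kᵢ−1)) = 0.
Newton–Raphson from ψ = 0.58:
  ψ = 0.5800: g = -0.27304, g' = -0.9094 → ψ = 0.2798
  ψ = 0.2798: g = -0.04724, g' = -0.6570 → ψ = 0.2079
  ψ = 0.2079: g = -0.00062, g' = -0.6420 → ψ = 0.2069
Converged at ψ = 0.2069.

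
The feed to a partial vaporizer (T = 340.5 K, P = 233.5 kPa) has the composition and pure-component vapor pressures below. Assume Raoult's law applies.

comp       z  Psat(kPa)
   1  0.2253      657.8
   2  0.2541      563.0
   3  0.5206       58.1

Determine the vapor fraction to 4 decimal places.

ψ = 0.3115

Raoult's law: Kᵢ = Pᵢˢᵃᵗ/P = Pᵢˢᵃᵗ/233.5.
  K_1 = 657.8/233.5 = 2.817131, K_2 = 563.0/233.5 = 2.411135, K_3 = 58.1/233.5 = 0.248822
Material balance + equilibrium reduce to Σ zᵢ(Kᵢ−1)/(1+ψ(Kᵢ−1)) = 0.
Check two-phase: ΣzᵢKᵢ = 1.3769 > 1 and Σzᵢ/Kᵢ = 2.2776 > 1, so g(0) = 0.3769 > 0 and g(1) = -1.2776 < 0.
Newton–Raphson from ψ = 0.5:
  ψ = 0.5000: g = -0.20155, g' = -1.1316 → ψ = 0.3219
  ψ = 0.3219: g = -0.01090, g' = -1.0464 → ψ = 0.3115
Converged at ψ = 0.3115.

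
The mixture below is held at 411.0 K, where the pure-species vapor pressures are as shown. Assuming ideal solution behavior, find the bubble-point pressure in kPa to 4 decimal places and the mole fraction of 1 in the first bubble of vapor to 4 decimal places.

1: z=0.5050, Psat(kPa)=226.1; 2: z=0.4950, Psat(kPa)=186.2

At the bubble point ψ → 0, so ΣzᵢKᵢ = 1 with Kᵢ = Pᵢˢᵃᵗ/P ⇒ P = ΣzᵢPᵢˢᵃᵗ.
P = 0.5050·226.1 + 0.4950·186.2 = 206.3495 kPa
yᵢ = zᵢPᵢˢᵃᵗ/P ⇒ y_1 = 0.5050·226.1/206.3495 = 0.5533

Pbub = 206.3495 kPa, y_1 = 0.5533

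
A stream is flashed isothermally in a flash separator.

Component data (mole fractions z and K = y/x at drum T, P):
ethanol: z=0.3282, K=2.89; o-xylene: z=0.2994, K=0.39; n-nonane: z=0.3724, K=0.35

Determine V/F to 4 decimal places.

Material balance + equilibrium reduce to Σ zᵢ(Kᵢ−1)/(1+V/F(Kᵢ−1)) = 0.
Check two-phase: ΣzᵢKᵢ = 1.1956 > 1 and Σzᵢ/Kᵢ = 1.9453 > 1, so g(0) = 0.1956 > 0 and g(1) = -0.9453 < 0.
Newton iteration, V/F⁰ = 0.5:
  V/F = 0.5000: g = -0.30247, g' = -0.8859 → V/F = 0.1586
  V/F = 0.1586: g = 0.00521, g' = -1.0262 → V/F = 0.1636
  V/F = 0.1636: g = 0.00002, g' = -1.0184 → V/F = 0.1637
Converged at V/F = 0.1637.

V/F = 0.1637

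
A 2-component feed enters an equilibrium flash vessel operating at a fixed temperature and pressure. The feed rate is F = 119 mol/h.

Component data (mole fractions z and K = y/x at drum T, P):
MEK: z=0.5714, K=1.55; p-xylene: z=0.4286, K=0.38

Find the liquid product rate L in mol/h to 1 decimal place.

Rachford–Rice: g(ψ) = Σ zᵢ(Kᵢ−1)/(1+ψ(Kᵢ−1)) = 0.
Feasibility: ΣzᵢKᵢ = 1.0485, Σzᵢ/Kᵢ = 1.4965 — both > 1, two phases present.
Binary case is linear: z₁(K₁−1)(1+ψ(K₂−1)) + z₂(K₂−1)(1+ψ(K₁−1)) = 0
⇒ ψ = [z₁(K₁−1)+z₂(K₂−1)] / [−(K₁−1)(K₂−1)] = 0.04854/0.34100 = 0.1423
Then V = ψ·F = 0.1423·119 = 16.9 mol/h and L = F − V = 102.1 mol/h.

L = 102.1 mol/h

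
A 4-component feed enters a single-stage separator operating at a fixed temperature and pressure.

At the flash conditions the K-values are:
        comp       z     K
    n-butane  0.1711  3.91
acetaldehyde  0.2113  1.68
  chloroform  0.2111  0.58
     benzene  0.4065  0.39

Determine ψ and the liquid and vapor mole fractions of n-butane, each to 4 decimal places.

ψ = 0.2743, x_n-butane = 0.0952, y_n-butane = 0.3720

Material balance + equilibrium reduce to Σ zᵢ(Kᵢ−1)/(1+ψ(Kᵢ−1)) = 0.
Feasibility: ΣzᵢKᵢ = 1.3050, Σzᵢ/Kᵢ = 1.5758 — both > 1, two phases present.
Newton–Raphson from ψ = 0.5:
  ψ = 0.5000: g = -0.15898, g' = -0.6676 → ψ = 0.2619
  ψ = 0.2619: g = 0.00981, g' = -0.7983 → ψ = 0.2742
  ψ = 0.2742: g = 0.00009, g' = -0.7834 → ψ = 0.2743
Converged at ψ = 0.2743.
Compositions from xᵢ = zᵢ/(1+ψ(Kᵢ−1)), yᵢ = Kᵢxᵢ:
  n-butane: x = 0.0952, y = 0.3720
  acetaldehyde: x = 0.1781, y = 0.2992
  chloroform: x = 0.2386, y = 0.1384
  benzene: x = 0.4882, y = 0.1904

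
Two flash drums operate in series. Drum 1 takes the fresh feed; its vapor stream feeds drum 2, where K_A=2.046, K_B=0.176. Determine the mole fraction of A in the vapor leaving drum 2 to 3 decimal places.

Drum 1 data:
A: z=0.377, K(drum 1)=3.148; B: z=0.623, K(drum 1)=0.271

y_A (drum 2) = 0.902

Drum 1:
Let ψ₁ = V/F and solve Σ zᵢ(Kᵢ−1)/(1+ψ₁(Kᵢ−1)) = 0.
g(0) = ΣzᵢKᵢ − 1 = 0.356 and g(1) = 1 − Σzᵢ/Kᵢ = -1.419, so a root lies in (0, 1).
Newton iteration, ψ₁⁰ = 0.5:
  ψ₁ = 0.500: g = -0.3242, g' = -1.224 → ψ₁ = 0.235
  ψ₁ = 0.235: g = -0.0101, g' = -1.250 → ψ₁ = 0.227
Converged at ψ₁ = 0.227.
Drum-1 compositions:
  A: x = 0.253, y = 0.798
  B: x = 0.747, y = 0.202
Drum-2 feed = drum-1 vapor: z₂ = (0.7977, 0.2023).
Drum 2:
Material balance + equilibrium reduce to Σ zᵢ(Kᵢ−1)/(1+ψ₂(Kᵢ−1)) = 0.
g(0) = ΣzᵢKᵢ − 1 = 0.668 and g(1) = 1 − Σzᵢ/Kᵢ = -0.539, so a root lies in (0, 1).
Newton–Raphson from ψ₂ = 0.5:
  ψ₂ = 0.500: g = 0.2643, g' = -0.774 → ψ₂ = 0.842
  ψ₂ = 0.842: g = -0.1003, g' = -1.709 → ψ₂ = 0.783
  ψ₂ = 0.783: g = -0.0112, g' = -1.355 → ψ₂ = 0.775
Converged at ψ₂ = 0.775.
  A: x = 0.441, y = 0.902
  B: x = 0.559, y = 0.098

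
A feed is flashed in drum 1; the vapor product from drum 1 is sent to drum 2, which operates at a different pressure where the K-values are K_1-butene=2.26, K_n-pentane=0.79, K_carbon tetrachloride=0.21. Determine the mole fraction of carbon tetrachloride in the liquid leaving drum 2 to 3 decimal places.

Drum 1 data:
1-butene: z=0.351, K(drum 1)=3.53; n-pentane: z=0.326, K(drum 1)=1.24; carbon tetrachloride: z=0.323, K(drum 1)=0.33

x_carbon tetrachloride (drum 2) = 0.334

Drum 1:
Material balance + equilibrium reduce to Σ zᵢ(Kᵢ−1)/(1+ψ₁(Kᵢ−1)) = 0.
Feasibility: ΣzᵢKᵢ = 1.750, Σzᵢ/Kᵢ = 1.341 — both > 1, two phases present.
Newton–Raphson from ψ₁ = 0.7:
  ψ₁ = 0.700: g = -0.0201, g' = -0.821 → ψ₁ = 0.676
  ψ₁ = 0.676: g = -0.0002, g' = -0.804 → ψ₁ = 0.675
Converged at ψ₁ = 0.675.
Drum-1 compositions:
  1-butene: x = 0.130, y = 0.457
  n-pentane: x = 0.281, y = 0.348
  carbon tetrachloride: x = 0.590, y = 0.195
Drum-2 feed = drum-1 vapor: z₂ = (0.4575, 0.3479, 0.1947).
Drum 2:
Rachford–Rice: g(ψ₂) = Σ zᵢ(Kᵢ−1)/(1+ψ₂(Kᵢ−1)) = 0.
Check two-phase: ΣzᵢKᵢ = 1.350 > 1 and Σzᵢ/Kᵢ = 1.570 > 1, so g(0) = 0.350 > 0 and g(1) = -0.570 < 0.
Iterate (Newton) starting at ψ₂ = 0.54:
  ψ₂ = 0.540: g = -0.0076, g' = -0.646 → ψ₂ = 0.528
Converged at ψ₂ = 0.528.
  1-butene: x = 0.275, y = 0.621
  n-pentane: x = 0.391, y = 0.309
  carbon tetrachloride: x = 0.334, y = 0.070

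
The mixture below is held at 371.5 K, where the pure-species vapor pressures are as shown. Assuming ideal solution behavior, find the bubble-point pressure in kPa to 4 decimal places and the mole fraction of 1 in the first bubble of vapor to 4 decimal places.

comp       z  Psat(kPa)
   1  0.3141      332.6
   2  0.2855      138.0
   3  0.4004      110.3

Pbub = 188.0328 kPa, y_1 = 0.5556

At the bubble point ψ → 0, so ΣzᵢKᵢ = 1 with Kᵢ = Pᵢˢᵃᵗ/P ⇒ P = ΣzᵢPᵢˢᵃᵗ.
P = 0.3141·332.6 + 0.2855·138.0 + 0.4004·110.3 = 188.0328 kPa
yᵢ = zᵢPᵢˢᵃᵗ/P ⇒ y_1 = 0.3141·332.6/188.0328 = 0.5556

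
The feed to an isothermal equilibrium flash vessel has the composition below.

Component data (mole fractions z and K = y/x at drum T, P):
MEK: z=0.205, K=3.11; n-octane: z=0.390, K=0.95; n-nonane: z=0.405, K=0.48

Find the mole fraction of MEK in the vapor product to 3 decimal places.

y_MEK = 0.395

Let ψ = V/F and solve Σ zᵢ(Kᵢ−1)/(1+ψ(Kᵢ−1)) = 0.
Check two-phase: ΣzᵢKᵢ = 1.202 > 1 and Σzᵢ/Kᵢ = 1.320 > 1, so g(0) = 0.202 > 0 and g(1) = -0.320 < 0.
Newton iteration, ψ⁰ = 0.51:
  ψ = 0.510: g = -0.0983, g' = -0.416 → ψ = 0.274
  ψ = 0.274: g = 0.0090, g' = -0.517 → ψ = 0.291
Converged at ψ = 0.291.
Compositions from xᵢ = zᵢ/(1+ψ(Kᵢ−1)), yᵢ = Kᵢxᵢ:
  MEK: x = 0.127, y = 0.395
  n-octane: x = 0.396, y = 0.376
  n-nonane: x = 0.477, y = 0.229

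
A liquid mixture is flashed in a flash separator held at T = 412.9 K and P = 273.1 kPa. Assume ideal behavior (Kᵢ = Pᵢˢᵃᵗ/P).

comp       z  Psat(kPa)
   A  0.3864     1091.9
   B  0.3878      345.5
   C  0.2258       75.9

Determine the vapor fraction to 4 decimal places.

Raoult's law: Kᵢ = Pᵢˢᵃᵗ/P = Pᵢˢᵃᵗ/273.1.
  K_A = 1091.9/273.1 = 3.998169, K_B = 345.5/273.1 = 1.265104, K_C = 75.9/273.1 = 0.277920
Let ψ = V/F and solve Σ zᵢ(Kᵢ−1)/(1+ψ(Kᵢ−1)) = 0.
Check two-phase: ΣzᵢKᵢ = 2.0983 > 1 and Σzᵢ/Kᵢ = 1.2156 > 1, so g(0) = 1.0983 > 0 and g(1) = -0.2156 < 0.
Newton iteration, ψ⁰ = 0.57:
  ψ = 0.5700: g = 0.23987, g' = -0.8339 → ψ = 0.8576
  ψ = 0.8576: g = -0.02012, g' = -1.1027 → ψ = 0.8394
  ψ = 0.8394: g = -0.00042, g' = -1.0579 → ψ = 0.8390
Converged at ψ = 0.8390.

ψ = 0.8390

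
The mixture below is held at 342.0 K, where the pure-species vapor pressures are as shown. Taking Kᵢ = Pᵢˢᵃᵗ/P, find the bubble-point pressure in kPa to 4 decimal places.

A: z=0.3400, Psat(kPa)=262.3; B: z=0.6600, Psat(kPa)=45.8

At the bubble point ψ → 0, so ΣzᵢKᵢ = 1 with Kᵢ = Pᵢˢᵃᵗ/P ⇒ P = ΣzᵢPᵢˢᵃᵗ.
P = 0.3400·262.3 + 0.6600·45.8 = 119.4100 kPa

Pbub = 119.4100 kPa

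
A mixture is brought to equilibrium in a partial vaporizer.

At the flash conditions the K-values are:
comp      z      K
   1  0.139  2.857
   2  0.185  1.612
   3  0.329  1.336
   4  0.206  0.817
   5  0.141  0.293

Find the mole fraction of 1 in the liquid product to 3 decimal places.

x_1 = 0.056

Rachford–Rice: g(β) = Σ zᵢ(Kᵢ−1)/(1+β(Kᵢ−1)) = 0.
Feasibility: ΣzᵢKᵢ = 1.345, Σzᵢ/Kᵢ = 1.143 — both > 1, two phases present.
Newton–Raphson from β = 0.5:
  β = 0.500: g = 0.1195, g' = -0.374 → β = 0.820
  β = 0.820: g = -0.0170, g' = -0.537 → β = 0.788
  β = 0.788: g = -0.0006, g' = -0.502 → β = 0.787
Converged at β = 0.787.
Compositions from xᵢ = zᵢ/(1+β(Kᵢ−1)), yᵢ = Kᵢxᵢ:
  1: x = 0.056, y = 0.161
  2: x = 0.125, y = 0.201
  3: x = 0.260, y = 0.348
  4: x = 0.241, y = 0.197
  5: x = 0.318, y = 0.093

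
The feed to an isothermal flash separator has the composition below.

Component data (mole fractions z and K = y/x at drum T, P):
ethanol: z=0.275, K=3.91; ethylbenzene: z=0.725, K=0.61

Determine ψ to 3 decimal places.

Let ψ = V/F and solve Σ zᵢ(Kᵢ−1)/(1+ψ(Kᵢ−1)) = 0.
Feasibility: ΣzᵢKᵢ = 1.518, Σzᵢ/Kᵢ = 1.259 — both > 1, two phases present.
Binary case is linear: z₁(K₁−1)(1+ψ(K₂−1)) + z₂(K₂−1)(1+ψ(K₁−1)) = 0
⇒ ψ = [z₁(K₁−1)+z₂(K₂−1)] / [−(K₁−1)(K₂−1)] = 0.5175/1.1349 = 0.456

ψ = 0.456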